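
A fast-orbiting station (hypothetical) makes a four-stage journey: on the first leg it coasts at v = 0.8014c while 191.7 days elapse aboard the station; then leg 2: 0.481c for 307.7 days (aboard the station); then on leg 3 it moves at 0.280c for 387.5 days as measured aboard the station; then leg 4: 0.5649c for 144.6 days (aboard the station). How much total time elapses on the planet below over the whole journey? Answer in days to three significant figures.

Δt = 1250 days

Leg 1: γ = 1/√(1 − 0.8014²) = 1/√0.3578 = 1.672; Δt_1 = 1.672 × 191.7 = 320.5 days.
Leg 2: γ = 1/√(1 − 0.481²) = 1/√0.7686 = 1.141; Δt_2 = 1.141 × 307.7 = 351.0 days.
Leg 3: γ = 1/√(1 − 0.280²) = 25/24 ≈ 1.042; Δt_3 = 1.042 × 387.5 = 403.6 days.
Leg 4: γ = 1/√(1 − 0.5649²) = 1/√0.6809 = 1.212; Δt_4 = 1.212 × 144.6 = 175.2 days.
Total: 320.5 + 351.0 + 403.6 + 175.2 days.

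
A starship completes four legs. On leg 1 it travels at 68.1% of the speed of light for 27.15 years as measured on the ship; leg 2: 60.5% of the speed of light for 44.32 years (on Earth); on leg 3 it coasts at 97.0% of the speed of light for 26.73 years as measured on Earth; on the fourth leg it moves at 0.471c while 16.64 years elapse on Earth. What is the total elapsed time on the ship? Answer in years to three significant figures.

τ = 83.6 years

Leg 1: 27.15 years is already measured on the ship.
Leg 2: β = 0.605; γ = 1/√(1 − 0.605²) = 1/√0.6340 = 1.256; τ_2 = 44.32/1.256 = 35.29 years.
Leg 3: β = 0.970; γ = 1/√(1 − 0.970²) = 1/√0.05910 = 4.113; τ_3 = 26.73/4.113 = 6.498 years.
Leg 4: γ = 1/√(1 − 0.471²) = 1/√0.7782 = 1.134; τ_4 = 16.64/1.134 = 14.68 years.
Total: 27.15 + 35.29 + 6.498 + 14.68 years.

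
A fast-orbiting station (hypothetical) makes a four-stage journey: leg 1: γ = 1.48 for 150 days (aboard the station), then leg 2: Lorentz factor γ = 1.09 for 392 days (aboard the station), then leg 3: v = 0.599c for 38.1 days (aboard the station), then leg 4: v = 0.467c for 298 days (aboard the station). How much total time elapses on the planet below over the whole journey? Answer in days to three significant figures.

Δt = 1030 days

Leg 1: γ = 1.48; Δt_1 = 1.480 × 150 = 222.0 days.
Leg 2: γ = 1.09; Δt_2 = 1.090 × 392 = 427.3 days.
Leg 3: γ = 1/√(1 − 0.599²) = 1/√0.6412 = 1.249; Δt_3 = 1.249 × 38.1 = 47.58 days.
Leg 4: γ = 1/√(1 − 0.467²) = 1/√0.7819 = 1.131; Δt_4 = 1.131 × 298 = 337.0 days.
Total: 222.0 + 427.3 + 47.58 + 337.0 days.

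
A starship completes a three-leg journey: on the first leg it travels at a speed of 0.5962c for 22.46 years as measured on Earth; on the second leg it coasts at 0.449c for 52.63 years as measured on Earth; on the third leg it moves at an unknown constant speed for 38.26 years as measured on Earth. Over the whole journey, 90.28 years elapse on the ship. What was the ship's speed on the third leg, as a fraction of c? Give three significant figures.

β = 0.752

Leg 1: γ = 1/√(1 − 0.5962²) = 1/√0.6445 = 1.246; τ_1 = 22.46/1.246 = 18.03 years.
Leg 2: γ = 1/√(1 − 0.449²) = 1/√0.7984 = 1.119; τ_2 = 52.63/1.119 = 47.03 years.
Leg 3: speed unknown; τ_3 = 38.26/γ_3.
Total proper time: 18.03 + 47.03 + τ_3 = 90.28, so τ_3 = 90.28 − 65.06 = 25.22 years.
γ_3 = 38.26/25.22 = 1.517; β = √(1 − 1/γ²) = √0.5654.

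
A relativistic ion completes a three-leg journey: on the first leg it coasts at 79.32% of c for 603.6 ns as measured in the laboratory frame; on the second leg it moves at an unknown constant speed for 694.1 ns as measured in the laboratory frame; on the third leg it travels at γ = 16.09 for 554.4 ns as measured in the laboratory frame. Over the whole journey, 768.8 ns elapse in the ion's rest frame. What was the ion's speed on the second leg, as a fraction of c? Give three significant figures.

Leg 1: β = 0.7932; γ = 1/√(1 − 0.7932²) = 1/√0.3708 = 1.642; τ_1 = 603.6/1.642 = 367.6 ns.
Leg 2: speed unknown; τ_2 = 694.1/γ_2.
Leg 3: γ = 16.09; τ_3 = 554.4/16.09 = 34.46 ns.
Total proper time: 367.6 + τ_2 + 34.46 = 768.8, so τ_2 = 768.8 − 402.0 = 366.8 ns.
γ_2 = 694.1/366.8 = 1.892; β = √(1 − 1/γ²) = √0.7208.

β = 0.849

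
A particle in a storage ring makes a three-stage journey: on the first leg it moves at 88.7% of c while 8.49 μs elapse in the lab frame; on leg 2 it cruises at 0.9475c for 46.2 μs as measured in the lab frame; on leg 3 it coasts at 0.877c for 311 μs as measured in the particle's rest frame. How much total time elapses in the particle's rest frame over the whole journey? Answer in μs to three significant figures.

Leg 1: β = 0.887; γ = 1/√(1 − 0.887²) = 1/√0.2132 = 2.166; τ_1 = 8.49/2.166 = 3.920 μs.
Leg 2: γ = 1/√(1 − 0.9475²) = 1/√0.1022 = 3.127; τ_2 = 46.2/3.127 = 14.77 μs.
Leg 3: 311 μs is already measured in the particle's rest frame.
Total: 3.920 + 14.77 + 311.0 μs.

τ = 330 μs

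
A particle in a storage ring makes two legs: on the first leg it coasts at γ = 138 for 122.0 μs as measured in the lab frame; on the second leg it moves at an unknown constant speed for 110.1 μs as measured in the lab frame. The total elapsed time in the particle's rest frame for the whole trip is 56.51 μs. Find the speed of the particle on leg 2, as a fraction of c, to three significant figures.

Leg 1: γ = 138; τ_1 = 122.0/138.0 = 0.8841 μs.
Leg 2: speed unknown; τ_2 = 110.1/γ_2.
Total proper time: 0.8841 + τ_2 = 56.51, so τ_2 = 56.51 − 0.8841 = 55.63 μs.
γ_2 = 110.1/55.63 = 1.979; β = √(1 − 1/γ²) = √0.7447.

β = 0.863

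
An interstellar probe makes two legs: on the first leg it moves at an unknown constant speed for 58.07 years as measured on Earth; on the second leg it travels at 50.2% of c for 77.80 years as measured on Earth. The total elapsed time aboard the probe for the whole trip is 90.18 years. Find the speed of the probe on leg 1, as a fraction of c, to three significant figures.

Leg 1: speed unknown; τ_1 = 58.07/γ_1.
Leg 2: β = 0.502; γ = 1/√(1 − 0.502²) = 1/√0.7480 = 1.156; τ_2 = 77.80/1.156 = 67.29 years.
Total proper time: τ_1 + 67.29 = 90.18, so τ_1 = 90.18 − 67.29 = 22.89 years.
γ_1 = 58.07/22.89 = 2.537; β = √(1 − 1/γ²) = √0.8446.

β = 0.919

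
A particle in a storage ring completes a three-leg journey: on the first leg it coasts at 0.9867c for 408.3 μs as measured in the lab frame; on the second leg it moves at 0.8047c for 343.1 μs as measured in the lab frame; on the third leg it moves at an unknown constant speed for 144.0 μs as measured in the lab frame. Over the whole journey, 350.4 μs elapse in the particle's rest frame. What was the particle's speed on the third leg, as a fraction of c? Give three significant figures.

Leg 1: γ = 1/√(1 − 0.9867²) = 1/√0.02642 = 6.152; τ_1 = 408.3/6.152 = 66.37 μs.
Leg 2: γ = 1/√(1 − 0.8047²) = 1/√0.3525 = 1.684; τ_2 = 343.1/1.684 = 203.7 μs.
Leg 3: speed unknown; τ_3 = 144.0/γ_3.
Total proper time: 66.37 + 203.7 + τ_3 = 350.4, so τ_3 = 350.4 − 270.1 = 80.34 μs.
γ_3 = 144.0/80.34 = 1.792; β = √(1 − 1/γ²) = √0.6887.

β = 0.830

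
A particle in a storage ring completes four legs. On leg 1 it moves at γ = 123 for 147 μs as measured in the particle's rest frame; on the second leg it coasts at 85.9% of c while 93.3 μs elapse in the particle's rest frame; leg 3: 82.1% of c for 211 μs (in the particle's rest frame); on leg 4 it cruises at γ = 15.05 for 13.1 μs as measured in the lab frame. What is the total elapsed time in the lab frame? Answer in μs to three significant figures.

Leg 1: γ = 123; Δt_1 = 123.0 × 147 = 1.808×10⁴ μs.
Leg 2: β = 0.859; γ = 1/√(1 − 0.859²) = 1/√0.2621 = 1.953; Δt_2 = 1.953 × 93.3 = 182.2 μs.
Leg 3: β = 0.821; γ = 1/√(1 − 0.821²) = 1/√0.3260 = 1.752; Δt_3 = 1.752 × 211 = 369.6 μs.
Leg 4: 13.1 μs is already measured in the lab frame.
Total: 1.808×10⁴ + 182.2 + 369.6 + 13.10 μs.

Δt = 1.86×10⁴ μs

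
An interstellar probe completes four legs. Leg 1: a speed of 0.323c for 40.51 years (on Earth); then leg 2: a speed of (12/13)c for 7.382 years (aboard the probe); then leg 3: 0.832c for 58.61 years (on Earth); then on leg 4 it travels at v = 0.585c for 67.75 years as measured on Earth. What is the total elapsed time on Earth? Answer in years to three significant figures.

Δt = 186 years

Leg 1: 40.51 years is already measured on Earth.
Leg 2: γ = 1/√(1 − (12/13)²) = 13/5 = 2.600; Δt_2 = 2.600 × 7.382 = 19.19 years.
Leg 3: 58.61 years is already measured on Earth.
Leg 4: 67.75 years is already measured on Earth.
Total: 40.51 + 19.19 + 58.61 + 67.75 years.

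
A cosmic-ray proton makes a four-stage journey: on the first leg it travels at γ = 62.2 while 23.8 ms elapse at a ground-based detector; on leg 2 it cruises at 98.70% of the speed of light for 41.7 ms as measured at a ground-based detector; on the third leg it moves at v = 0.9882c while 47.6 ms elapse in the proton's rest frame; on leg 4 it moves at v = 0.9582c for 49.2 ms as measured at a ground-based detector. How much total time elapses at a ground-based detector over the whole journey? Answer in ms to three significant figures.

Leg 1: 23.8 ms is already measured at a ground-based detector.
Leg 2: 41.7 ms is already measured at a ground-based detector.
Leg 3: γ = 1/√(1 − 0.9882²) = 1/√0.02346 = 6.529; Δt_3 = 6.529 × 47.6 = 310.8 ms.
Leg 4: 49.2 ms is already measured at a ground-based detector.
Total: 23.80 + 41.70 + 310.8 + 49.20 ms.

Δt = 425 ms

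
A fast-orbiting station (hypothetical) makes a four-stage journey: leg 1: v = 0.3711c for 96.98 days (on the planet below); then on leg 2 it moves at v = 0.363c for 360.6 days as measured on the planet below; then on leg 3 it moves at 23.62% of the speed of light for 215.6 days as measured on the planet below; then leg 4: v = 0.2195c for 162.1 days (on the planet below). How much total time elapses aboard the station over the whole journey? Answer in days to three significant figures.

Leg 1: γ = 1/√(1 − 0.3711²) = 1/√0.8623 = 1.077; τ_1 = 96.98/1.077 = 90.05 days.
Leg 2: γ = 1/√(1 − 0.363²) = 1/√0.8682 = 1.073; τ_2 = 360.6/1.073 = 336.0 days.
Leg 3: β = 0.2362; γ = 1/√(1 − 0.2362²) = 1/√0.9442 = 1.029; τ_3 = 215.6/1.029 = 209.5 days.
Leg 4: γ = 1/√(1 − 0.2195²) = 1/√0.9518 = 1.025; τ_4 = 162.1/1.025 = 158.1 days.
Total: 90.05 + 336.0 + 209.5 + 158.1 days.

τ = 794 days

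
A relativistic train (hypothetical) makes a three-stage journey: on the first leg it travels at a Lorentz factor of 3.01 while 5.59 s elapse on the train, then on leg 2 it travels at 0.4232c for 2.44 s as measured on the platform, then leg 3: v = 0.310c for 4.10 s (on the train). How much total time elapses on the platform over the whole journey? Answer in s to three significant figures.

Leg 1: γ = 3.01; Δt_1 = 3.010 × 5.59 = 16.83 s.
Leg 2: 2.44 s is already measured on the platform.
Leg 3: γ = 1/√(1 − 0.310²) = 1/√0.9039 = 1.052; Δt_3 = 1.052 × 4.10 = 4.312 s.
Total: 16.83 + 2.440 + 4.312 s.

Δt = 23.6 s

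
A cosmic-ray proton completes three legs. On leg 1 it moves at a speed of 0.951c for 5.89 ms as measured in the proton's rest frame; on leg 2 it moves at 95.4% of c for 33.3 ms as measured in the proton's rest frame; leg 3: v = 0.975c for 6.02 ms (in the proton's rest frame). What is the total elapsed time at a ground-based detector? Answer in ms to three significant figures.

Leg 1: γ = 1/√(1 − 0.951²) = 1/√0.09560 = 3.234; Δt_1 = 3.234 × 5.89 = 19.05 ms.
Leg 2: β = 0.954; γ = 1/√(1 − 0.954²) = 1/√0.08988 = 3.335; Δt_2 = 3.335 × 33.3 = 111.1 ms.
Leg 3: γ = 1/√(1 − 0.975²) = 1/√0.04938 = 4.500; Δt_3 = 4.500 × 6.02 = 27.09 ms.
Total: 19.05 + 111.1 + 27.09 ms.

Δt = 157 ms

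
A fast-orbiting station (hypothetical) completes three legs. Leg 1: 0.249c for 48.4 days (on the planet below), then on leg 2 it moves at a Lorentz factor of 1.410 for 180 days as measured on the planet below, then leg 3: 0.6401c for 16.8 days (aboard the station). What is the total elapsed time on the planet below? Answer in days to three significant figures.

Leg 1: 48.4 days is already measured on the planet below.
Leg 2: 180 days is already measured on the planet below.
Leg 3: γ = 1/√(1 − 0.6401²) = 1/√0.5903 = 1.302; Δt_3 = 1.302 × 16.8 = 21.87 days.
Total: 48.40 + 180.0 + 21.87 days.

Δt = 250 days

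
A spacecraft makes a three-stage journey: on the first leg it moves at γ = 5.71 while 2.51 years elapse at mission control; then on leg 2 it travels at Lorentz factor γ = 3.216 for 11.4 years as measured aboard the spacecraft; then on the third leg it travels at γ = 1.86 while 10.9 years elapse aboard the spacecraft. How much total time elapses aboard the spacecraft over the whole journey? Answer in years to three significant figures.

Leg 1: γ = 5.71; τ_1 = 2.51/5.710 = 0.4396 years.
Leg 2: 11.4 years is already measured aboard the spacecraft.
Leg 3: 10.9 years is already measured aboard the spacecraft.
Total: 0.4396 + 11.40 + 10.90 years.

τ = 22.7 years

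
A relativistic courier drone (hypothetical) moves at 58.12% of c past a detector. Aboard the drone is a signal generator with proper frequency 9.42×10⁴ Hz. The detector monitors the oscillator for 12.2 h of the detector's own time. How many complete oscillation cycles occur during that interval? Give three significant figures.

β = 0.5812; γ = 1/√(1 − 0.5812²) = 1/√0.6622 = 1.229
During 12.2 h of lab time, the oscillator's proper time advances by τ = Δt/γ = 12.2/1.229 = 9.928 h = 3.574×10⁴ s.
N = f × τ = 9.42×10⁴ × 3.574×10⁴ = 3.367×10⁹.

N = 3.37×10⁹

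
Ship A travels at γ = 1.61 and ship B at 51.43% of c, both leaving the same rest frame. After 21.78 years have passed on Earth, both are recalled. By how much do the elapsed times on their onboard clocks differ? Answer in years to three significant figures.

|τ_A − τ_B| = 5.15 years

A: γ = 1.61; τ_A = 21.78/1.610 = 13.53 years.
B: β = 0.5143; γ = 1/√(1 − 0.5143²) = 1/√0.7355 = 1.166; τ_B = 21.78/1.166 = 18.68 years.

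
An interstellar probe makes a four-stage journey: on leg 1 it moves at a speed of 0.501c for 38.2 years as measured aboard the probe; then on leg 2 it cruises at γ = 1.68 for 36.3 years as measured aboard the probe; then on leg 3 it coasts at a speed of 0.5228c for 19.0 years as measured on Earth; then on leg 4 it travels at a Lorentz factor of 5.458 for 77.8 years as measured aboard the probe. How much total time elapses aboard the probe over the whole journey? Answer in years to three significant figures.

Leg 1: 38.2 years is already measured aboard the probe.
Leg 2: 36.3 years is already measured aboard the probe.
Leg 3: γ = 1/√(1 − 0.5228²) = 1/√0.7267 = 1.173; τ_3 = 19.0/1.173 = 16.20 years.
Leg 4: 77.8 years is already measured aboard the probe.
Total: 38.20 + 36.30 + 16.20 + 77.80 years.

τ = 168 years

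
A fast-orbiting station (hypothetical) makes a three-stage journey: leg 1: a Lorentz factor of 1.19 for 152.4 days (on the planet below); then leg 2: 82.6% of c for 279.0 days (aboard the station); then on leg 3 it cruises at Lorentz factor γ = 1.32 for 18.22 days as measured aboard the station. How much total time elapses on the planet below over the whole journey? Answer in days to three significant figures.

Δt = 671 days

Leg 1: 152.4 days is already measured on the planet below.
Leg 2: β = 0.826; γ = 1/√(1 − 0.826²) = 1/√0.3177 = 1.774; Δt_2 = 1.774 × 279.0 = 495.0 days.
Leg 3: γ = 1.32; Δt_3 = 1.320 × 18.22 = 24.05 days.
Total: 152.4 + 495.0 + 24.05 days.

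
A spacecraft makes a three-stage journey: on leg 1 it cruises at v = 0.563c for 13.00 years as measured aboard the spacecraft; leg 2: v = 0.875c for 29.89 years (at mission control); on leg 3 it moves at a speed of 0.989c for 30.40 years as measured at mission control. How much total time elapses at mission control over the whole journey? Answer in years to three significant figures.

Leg 1: γ = 1/√(1 − 0.563²) = 1/√0.6830 = 1.210; Δt_1 = 1.210 × 13.00 = 15.73 years.
Leg 2: 29.89 years is already measured at mission control.
Leg 3: 30.40 years is already measured at mission control.
Total: 15.73 + 29.89 + 30.40 years.

Δt = 76.0 years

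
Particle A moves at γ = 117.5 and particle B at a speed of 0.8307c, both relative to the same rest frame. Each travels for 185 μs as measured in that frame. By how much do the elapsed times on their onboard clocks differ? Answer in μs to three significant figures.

|τ_A − τ_B| = 101 μs

A: γ = 117.5; τ_A = 185/117.5 = 1.574 μs.
B: γ = 1/√(1 − 0.8307²) = 1/√0.3099 = 1.796; τ_B = 185/1.796 = 103.0 μs.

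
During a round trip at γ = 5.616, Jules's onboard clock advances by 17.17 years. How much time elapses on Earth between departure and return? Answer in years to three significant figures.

γ = 5.616
Earth-frame duration is the dilated interval: Δt = γτ = 5.616 × 17.17 years.

Δt = 96.4 years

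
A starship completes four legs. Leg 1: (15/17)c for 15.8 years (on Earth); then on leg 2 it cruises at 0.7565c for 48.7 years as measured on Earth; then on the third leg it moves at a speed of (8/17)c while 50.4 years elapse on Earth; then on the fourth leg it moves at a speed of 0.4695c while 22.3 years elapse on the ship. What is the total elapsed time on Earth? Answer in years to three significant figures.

Leg 1: 15.8 years is already measured on Earth.
Leg 2: 48.7 years is already measured on Earth.
Leg 3: 50.4 years is already measured on Earth.
Leg 4: γ = 1/√(1 − 0.4695²) = 1/√0.7796 = 1.133; Δt_4 = 1.133 × 22.3 = 25.26 years.
Total: 15.80 + 48.70 + 50.40 + 25.26 years.

Δt = 140 years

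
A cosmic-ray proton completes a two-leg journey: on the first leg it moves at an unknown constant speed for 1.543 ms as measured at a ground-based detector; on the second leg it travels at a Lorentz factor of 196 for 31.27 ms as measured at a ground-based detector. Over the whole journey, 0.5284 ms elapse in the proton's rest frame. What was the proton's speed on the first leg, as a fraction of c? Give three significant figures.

Leg 1: speed unknown; τ_1 = 1.543/γ_1.
Leg 2: γ = 196; τ_2 = 31.27/196.0 = 0.1595 ms.
Total proper time: τ_1 + 0.1595 = 0.5284, so τ_1 = 0.5284 − 0.1595 = 0.3689 ms.
γ_1 = 1.543/0.3689 = 4.183; β = √(1 − 1/γ²) = √0.9429.

β = 0.971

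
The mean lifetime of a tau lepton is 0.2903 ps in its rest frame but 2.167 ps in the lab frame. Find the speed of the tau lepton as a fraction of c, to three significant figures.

v = 0.991c

γ = Δt/τ₀ = 2.167/0.2903 = 7.465
β = √(1 − 1/γ²) = √(1 − 0.01795) = √0.9821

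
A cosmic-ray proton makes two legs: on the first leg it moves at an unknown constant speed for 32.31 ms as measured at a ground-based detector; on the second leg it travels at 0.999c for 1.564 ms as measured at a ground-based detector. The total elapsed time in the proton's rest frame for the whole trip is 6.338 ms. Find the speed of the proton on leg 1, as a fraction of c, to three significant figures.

Leg 1: speed unknown; τ_1 = 32.31/γ_1.
Leg 2: γ = 1/√(1 − 0.999²) = 1/√0.001999 = 22.37; τ_2 = 1.564/22.37 = 0.06993 ms.
Total proper time: τ_1 + 0.06993 = 6.338, so τ_1 = 6.338 − 0.06993 = 6.268 ms.
γ_1 = 32.31/6.268 = 5.155; β = √(1 − 1/γ²) = √0.9624.

β = 0.981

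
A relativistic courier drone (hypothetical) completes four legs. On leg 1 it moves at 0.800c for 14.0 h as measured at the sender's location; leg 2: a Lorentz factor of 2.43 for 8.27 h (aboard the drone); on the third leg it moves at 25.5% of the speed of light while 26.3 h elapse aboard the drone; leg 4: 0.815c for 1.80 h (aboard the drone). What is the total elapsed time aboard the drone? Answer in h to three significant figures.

τ = 44.8 h

Leg 1: γ = 1/√(1 − 0.800²) = 5/3 ≈ 1.667; τ_1 = 14.0/1.667 = 8.400 h.
Leg 2: 8.27 h is already measured aboard the drone.
Leg 3: 26.3 h is already measured aboard the drone.
Leg 4: 1.80 h is already measured aboard the drone.
Total: 8.400 + 8.270 + 26.30 + 1.800 h.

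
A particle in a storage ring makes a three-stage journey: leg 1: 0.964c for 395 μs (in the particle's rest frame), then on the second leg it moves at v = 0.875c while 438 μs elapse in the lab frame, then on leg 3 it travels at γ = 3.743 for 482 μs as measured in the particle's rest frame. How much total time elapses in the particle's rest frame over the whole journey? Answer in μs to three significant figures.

τ = 1090 μs

Leg 1: 395 μs is already measured in the particle's rest frame.
Leg 2: γ = 1/√(1 − 0.875²) = 1/√0.2344 = 2.066; τ_2 = 438/2.066 = 212.0 μs.
Leg 3: 482 μs is already measured in the particle's rest frame.
Total: 395.0 + 212.0 + 482.0 μs.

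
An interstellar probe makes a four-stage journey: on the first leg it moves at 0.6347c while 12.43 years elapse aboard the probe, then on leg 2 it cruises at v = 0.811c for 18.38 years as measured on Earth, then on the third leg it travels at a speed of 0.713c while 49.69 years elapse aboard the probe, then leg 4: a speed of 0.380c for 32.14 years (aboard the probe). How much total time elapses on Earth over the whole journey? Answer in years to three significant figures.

Δt = 140 years

Leg 1: γ = 1/√(1 − 0.6347²) = 1/√0.5972 = 1.294; Δt_1 = 1.294 × 12.43 = 16.09 years.
Leg 2: 18.38 years is already measured on Earth.
Leg 3: γ = 1/√(1 − 0.713²) = 1/√0.4916 = 1.426; Δt_3 = 1.426 × 49.69 = 70.87 years.
Leg 4: γ = 1/√(1 − 0.380²) = 1/√0.8556 = 1.081; Δt_4 = 1.081 × 32.14 = 34.75 years.
Total: 16.09 + 18.38 + 70.87 + 34.75 years.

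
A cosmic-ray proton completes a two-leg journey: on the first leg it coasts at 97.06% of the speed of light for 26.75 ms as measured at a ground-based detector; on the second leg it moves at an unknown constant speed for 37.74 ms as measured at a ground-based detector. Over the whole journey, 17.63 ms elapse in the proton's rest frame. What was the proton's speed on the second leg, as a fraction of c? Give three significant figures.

β = 0.955

Leg 1: β = 0.9706; γ = 1/√(1 − 0.9706²) = 1/√0.05794 = 4.155; τ_1 = 26.75/4.155 = 6.439 ms.
Leg 2: speed unknown; τ_2 = 37.74/γ_2.
Total proper time: 6.439 + τ_2 = 17.63, so τ_2 = 17.63 − 6.439 = 11.19 ms.
γ_2 = 37.74/11.19 = 3.372; β = √(1 − 1/γ²) = √0.9121.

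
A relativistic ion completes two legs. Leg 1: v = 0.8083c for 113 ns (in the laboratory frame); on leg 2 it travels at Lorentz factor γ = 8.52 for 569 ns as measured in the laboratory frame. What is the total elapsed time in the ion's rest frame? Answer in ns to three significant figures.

Leg 1: γ = 1/√(1 − 0.8083²) = 1/√0.3467 = 1.698; τ_1 = 113/1.698 = 66.53 ns.
Leg 2: γ = 8.52; τ_2 = 569/8.520 = 66.78 ns.
Total: 66.53 + 66.78 ns.

τ = 133 ns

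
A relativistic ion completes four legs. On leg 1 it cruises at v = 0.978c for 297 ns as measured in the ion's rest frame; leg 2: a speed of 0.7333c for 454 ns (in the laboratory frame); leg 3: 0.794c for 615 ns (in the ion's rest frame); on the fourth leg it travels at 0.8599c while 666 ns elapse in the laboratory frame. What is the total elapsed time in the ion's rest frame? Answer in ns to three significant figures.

τ = 1560 ns

Leg 1: 297 ns is already measured in the ion's rest frame.
Leg 2: γ = 1/√(1 − 0.7333²) = 1/√0.4623 = 1.471; τ_2 = 454/1.471 = 308.7 ns.
Leg 3: 615 ns is already measured in the ion's rest frame.
Leg 4: γ = 1/√(1 − 0.8599²) = 1/√0.2606 = 1.959; τ_4 = 666/1.959 = 340.0 ns.
Total: 297.0 + 308.7 + 615.0 + 340.0 ns.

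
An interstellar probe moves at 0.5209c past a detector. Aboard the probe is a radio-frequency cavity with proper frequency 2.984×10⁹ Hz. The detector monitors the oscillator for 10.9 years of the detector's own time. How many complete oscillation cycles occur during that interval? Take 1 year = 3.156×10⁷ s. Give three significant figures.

γ = 1/√(1 − 0.5209²) = 1/√0.7287 = 1.171
During 10.9 years of lab time, the oscillator's proper time advances by τ = Δt/γ = 10.9/1.171 = 9.304 years = 2.936×10⁸ s.
N = f × τ = 2.984×10⁹ × 2.936×10⁸ = 8.762×10¹⁷.

N = 8.76×10¹⁷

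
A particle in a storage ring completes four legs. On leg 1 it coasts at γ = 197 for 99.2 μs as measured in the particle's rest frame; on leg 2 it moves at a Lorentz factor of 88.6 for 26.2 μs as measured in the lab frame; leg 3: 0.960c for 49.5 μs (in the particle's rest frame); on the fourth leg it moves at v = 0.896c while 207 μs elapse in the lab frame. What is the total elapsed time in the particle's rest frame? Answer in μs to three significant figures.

Leg 1: 99.2 μs is already measured in the particle's rest frame.
Leg 2: γ = 88.6; τ_2 = 26.2/88.60 = 0.2957 μs.
Leg 3: 49.5 μs is already measured in the particle's rest frame.
Leg 4: γ = 1/√(1 − 0.896²) = 1/√0.1972 = 2.252; τ_4 = 207/2.252 = 91.92 μs.
Total: 99.20 + 0.2957 + 49.50 + 91.92 μs.

τ = 241 μs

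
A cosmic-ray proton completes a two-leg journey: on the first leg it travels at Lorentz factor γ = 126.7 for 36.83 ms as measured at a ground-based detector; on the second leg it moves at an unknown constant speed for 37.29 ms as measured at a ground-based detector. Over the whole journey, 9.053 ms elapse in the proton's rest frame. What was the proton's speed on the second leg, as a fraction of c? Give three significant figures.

Leg 1: γ = 126.7; τ_1 = 36.83/126.7 = 0.2907 ms.
Leg 2: speed unknown; τ_2 = 37.29/γ_2.
Total proper time: 0.2907 + τ_2 = 9.053, so τ_2 = 9.053 − 0.2907 = 8.762 ms.
γ_2 = 37.29/8.762 = 4.256; β = √(1 − 1/γ²) = √0.9448.

β = 0.972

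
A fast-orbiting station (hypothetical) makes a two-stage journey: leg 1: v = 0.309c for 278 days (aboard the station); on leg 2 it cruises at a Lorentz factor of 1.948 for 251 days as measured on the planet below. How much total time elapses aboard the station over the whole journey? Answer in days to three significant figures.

Leg 1: 278 days is already measured aboard the station.
Leg 2: γ = 1.948; τ_2 = 251/1.948 = 128.9 days.
Total: 278.0 + 128.9 days.

τ = 407 days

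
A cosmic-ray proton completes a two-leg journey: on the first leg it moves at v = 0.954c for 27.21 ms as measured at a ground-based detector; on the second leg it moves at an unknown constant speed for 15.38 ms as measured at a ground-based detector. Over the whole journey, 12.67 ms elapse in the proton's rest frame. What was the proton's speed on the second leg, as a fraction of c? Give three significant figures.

Leg 1: γ = 1/√(1 − 0.954²) = 1/√0.08988 = 3.335; τ_1 = 27.21/3.335 = 8.158 ms.
Leg 2: speed unknown; τ_2 = 15.38/γ_2.
Total proper time: 8.158 + τ_2 = 12.67, so τ_2 = 12.67 − 8.158 = 4.512 ms.
γ_2 = 15.38/4.512 = 3.408; β = √(1 − 1/γ²) = √0.9139.

β = 0.956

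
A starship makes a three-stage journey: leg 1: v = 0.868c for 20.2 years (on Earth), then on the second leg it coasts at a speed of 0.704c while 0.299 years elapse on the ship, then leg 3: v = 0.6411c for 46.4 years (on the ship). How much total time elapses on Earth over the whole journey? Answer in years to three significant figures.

Leg 1: 20.2 years is already measured on Earth.
Leg 2: γ = 1/√(1 − 0.704²) = 1/√0.5044 = 1.408; Δt_2 = 1.408 × 0.299 = 0.4210 years.
Leg 3: γ = 1/√(1 − 0.6411²) = 1/√0.5890 = 1.303; Δt_3 = 1.303 × 46.4 = 60.46 years.
Total: 20.20 + 0.4210 + 60.46 years.

Δt = 81.1 years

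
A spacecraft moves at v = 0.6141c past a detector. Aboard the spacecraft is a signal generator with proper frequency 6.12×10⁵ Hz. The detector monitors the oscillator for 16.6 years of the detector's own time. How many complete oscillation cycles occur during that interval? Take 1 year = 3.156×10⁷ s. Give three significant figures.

γ = 1/√(1 − 0.6141²) = 1/√0.6229 = 1.267
During 16.6 years of lab time, the oscillator's proper time advances by τ = Δt/γ = 16.6/1.267 = 13.10 years = 4.135×10⁸ s.
N = f × τ = 6.12×10⁵ × 4.135×10⁸ = 2.530×10¹⁴.

N = 2.53×10¹⁴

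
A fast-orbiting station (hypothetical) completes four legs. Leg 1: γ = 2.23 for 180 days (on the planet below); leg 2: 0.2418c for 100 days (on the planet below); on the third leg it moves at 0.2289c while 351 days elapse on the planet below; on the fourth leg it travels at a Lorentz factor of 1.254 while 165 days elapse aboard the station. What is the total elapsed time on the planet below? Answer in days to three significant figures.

Δt = 838 days

Leg 1: 180 days is already measured on the planet below.
Leg 2: 100 days is already measured on the planet below.
Leg 3: 351 days is already measured on the planet below.
Leg 4: γ = 1.254; Δt_4 = 1.254 × 165 = 206.9 days.
Total: 180.0 + 100.0 + 351.0 + 206.9 days.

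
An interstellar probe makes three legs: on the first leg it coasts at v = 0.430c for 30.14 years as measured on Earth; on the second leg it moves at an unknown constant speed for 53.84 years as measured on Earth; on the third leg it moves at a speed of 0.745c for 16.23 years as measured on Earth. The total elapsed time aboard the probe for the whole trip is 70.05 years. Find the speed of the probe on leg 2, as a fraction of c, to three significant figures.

Leg 1: γ = 1/√(1 − 0.430²) = 1/√0.8151 = 1.108; τ_1 = 30.14/1.108 = 27.21 years.
Leg 2: speed unknown; τ_2 = 53.84/γ_2.
Leg 3: γ = 1/√(1 − 0.745²) = 1/√0.4450 = 1.499; τ_3 = 16.23/1.499 = 10.83 years.
Total proper time: 27.21 + τ_2 + 10.83 = 70.05, so τ_2 = 70.05 − 38.04 = 32.01 years.
γ_2 = 53.84/32.01 = 1.682; β = √(1 − 1/γ²) = √0.6465.

β = 0.804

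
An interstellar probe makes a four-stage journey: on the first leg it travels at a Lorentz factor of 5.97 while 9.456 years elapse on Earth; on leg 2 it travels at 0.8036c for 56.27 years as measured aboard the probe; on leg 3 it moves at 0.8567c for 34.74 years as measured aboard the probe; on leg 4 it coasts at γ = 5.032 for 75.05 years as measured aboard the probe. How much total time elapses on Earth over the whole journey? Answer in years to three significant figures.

Δt = 549 years

Leg 1: 9.456 years is already measured on Earth.
Leg 2: γ = 1/√(1 − 0.8036²) = 1/√0.3542 = 1.680; Δt_2 = 1.680 × 56.27 = 94.54 years.
Leg 3: γ = 1/√(1 − 0.8567²) = 1/√0.2661 = 1.939; Δt_3 = 1.939 × 34.74 = 67.35 years.
Leg 4: γ = 5.032; Δt_4 = 5.032 × 75.05 = 377.7 years.
Total: 9.456 + 94.54 + 67.35 + 377.7 years.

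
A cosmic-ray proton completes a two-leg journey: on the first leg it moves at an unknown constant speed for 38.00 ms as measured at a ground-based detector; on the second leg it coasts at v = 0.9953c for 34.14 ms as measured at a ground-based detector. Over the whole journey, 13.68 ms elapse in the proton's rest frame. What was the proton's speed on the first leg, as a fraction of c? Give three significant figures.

β = 0.962

Leg 1: speed unknown; τ_1 = 38.00/γ_1.
Leg 2: γ = 1/√(1 − 0.9953²) = 1/√0.009378 = 10.33; τ_2 = 34.14/10.33 = 3.306 ms.
Total proper time: τ_1 + 3.306 = 13.68, so τ_1 = 13.68 − 3.306 = 10.37 ms.
γ_1 = 38.00/10.37 = 3.663; β = √(1 − 1/γ²) = √0.9255.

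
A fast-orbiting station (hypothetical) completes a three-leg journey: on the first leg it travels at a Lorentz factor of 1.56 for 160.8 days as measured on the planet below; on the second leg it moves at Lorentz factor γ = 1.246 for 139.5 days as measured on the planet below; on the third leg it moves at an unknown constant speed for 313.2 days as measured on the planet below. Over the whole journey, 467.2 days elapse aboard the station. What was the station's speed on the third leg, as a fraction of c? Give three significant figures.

β = 0.593

Leg 1: γ = 1.56; τ_1 = 160.8/1.560 = 103.1 days.
Leg 2: γ = 1.246; τ_2 = 139.5/1.246 = 112.0 days.
Leg 3: speed unknown; τ_3 = 313.2/γ_3.
Total proper time: 103.1 + 112.0 + τ_3 = 467.2, so τ_3 = 467.2 − 215.0 = 252.2 days.
γ_3 = 313.2/252.2 = 1.242; β = √(1 − 1/γ²) = √0.3518.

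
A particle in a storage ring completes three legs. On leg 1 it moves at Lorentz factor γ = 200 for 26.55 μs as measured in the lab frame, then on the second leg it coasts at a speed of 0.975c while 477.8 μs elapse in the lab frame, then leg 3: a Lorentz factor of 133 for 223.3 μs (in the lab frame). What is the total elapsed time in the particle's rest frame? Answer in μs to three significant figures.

Leg 1: γ = 200; τ_1 = 26.55/200.0 = 0.1328 μs.
Leg 2: γ = 1/√(1 − 0.975²) = 1/√0.04938 = 4.500; τ_2 = 477.8/4.500 = 106.2 μs.
Leg 3: γ = 133; τ_3 = 223.3/133.0 = 1.679 μs.
Total: 0.1328 + 106.2 + 1.679 μs.

τ = 108 μs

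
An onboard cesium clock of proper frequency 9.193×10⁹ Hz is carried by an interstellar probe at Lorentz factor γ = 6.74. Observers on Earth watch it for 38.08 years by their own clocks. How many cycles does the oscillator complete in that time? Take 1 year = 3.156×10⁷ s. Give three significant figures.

γ = 6.74
During 38.08 years of lab time, the oscillator's proper time advances by τ = Δt/γ = 38.08/6.740 = 5.650 years = 1.783×10⁸ s.
N = f × τ = 9.193×10⁹ × 1.783×10⁸ = 1.639×10¹⁸.

N = 1.64×10¹⁸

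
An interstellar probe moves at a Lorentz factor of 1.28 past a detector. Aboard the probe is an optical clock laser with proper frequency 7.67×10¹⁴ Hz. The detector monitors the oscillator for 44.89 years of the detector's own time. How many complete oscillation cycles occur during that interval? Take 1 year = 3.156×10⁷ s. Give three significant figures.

γ = 1.28
During 44.89 years of lab time, the oscillator's proper time advances by τ = Δt/γ = 44.89/1.280 = 35.07 years = 1.107×10⁹ s.
N = f × τ = 7.67×10¹⁴ × 1.107×10⁹ = 8.489×10²³.

N = 8.49×10²³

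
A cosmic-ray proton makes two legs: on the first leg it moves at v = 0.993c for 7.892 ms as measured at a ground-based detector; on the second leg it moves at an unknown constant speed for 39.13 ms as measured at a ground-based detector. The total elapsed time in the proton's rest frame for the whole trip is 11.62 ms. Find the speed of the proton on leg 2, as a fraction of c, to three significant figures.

β = 0.962

Leg 1: γ = 1/√(1 − 0.993²) = 1/√0.01395 = 8.466; τ_1 = 7.892/8.466 = 0.9322 ms.
Leg 2: speed unknown; τ_2 = 39.13/γ_2.
Total proper time: 0.9322 + τ_2 = 11.62, so τ_2 = 11.62 − 0.9322 = 10.69 ms.
γ_2 = 39.13/10.69 = 3.661; β = √(1 − 1/γ²) = √0.9254.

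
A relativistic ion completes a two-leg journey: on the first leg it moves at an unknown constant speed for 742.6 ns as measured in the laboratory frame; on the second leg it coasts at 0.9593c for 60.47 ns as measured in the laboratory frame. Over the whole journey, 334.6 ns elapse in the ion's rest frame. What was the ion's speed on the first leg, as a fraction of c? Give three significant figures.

β = 0.904

Leg 1: speed unknown; τ_1 = 742.6/γ_1.
Leg 2: γ = 1/√(1 − 0.9593²) = 1/√0.07974 = 3.541; τ_2 = 60.47/3.541 = 17.08 ns.
Total proper time: τ_1 + 17.08 = 334.6, so τ_1 = 334.6 − 17.08 = 317.5 ns.
γ_1 = 742.6/317.5 = 2.339; β = √(1 − 1/γ²) = √0.8172.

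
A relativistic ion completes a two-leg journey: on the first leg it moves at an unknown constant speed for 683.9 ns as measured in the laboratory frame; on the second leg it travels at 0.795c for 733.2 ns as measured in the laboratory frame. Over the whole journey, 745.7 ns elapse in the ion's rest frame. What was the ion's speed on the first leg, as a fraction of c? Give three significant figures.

Leg 1: speed unknown; τ_1 = 683.9/γ_1.
Leg 2: γ = 1/√(1 − 0.795²) = 1/√0.3680 = 1.649; τ_2 = 733.2/1.649 = 444.8 ns.
Total proper time: τ_1 + 444.8 = 745.7, so τ_1 = 745.7 − 444.8 = 300.9 ns.
γ_1 = 683.9/300.9 = 2.273; β = √(1 − 1/γ²) = √0.8064.

β = 0.898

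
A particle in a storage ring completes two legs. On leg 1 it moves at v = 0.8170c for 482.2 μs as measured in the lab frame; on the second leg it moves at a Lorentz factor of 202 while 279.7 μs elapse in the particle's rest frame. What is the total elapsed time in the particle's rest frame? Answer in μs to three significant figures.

τ = 558 μs

Leg 1: γ = 1/√(1 − 0.8170²) = 1/√0.3325 = 1.734; τ_1 = 482.2/1.734 = 278.1 μs.
Leg 2: 279.7 μs is already measured in the particle's rest frame.
Total: 278.1 + 279.7 μs.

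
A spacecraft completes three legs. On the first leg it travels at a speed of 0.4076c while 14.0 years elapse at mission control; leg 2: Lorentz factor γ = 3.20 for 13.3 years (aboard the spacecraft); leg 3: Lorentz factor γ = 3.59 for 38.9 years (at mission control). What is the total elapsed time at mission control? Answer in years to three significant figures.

Leg 1: 14.0 years is already measured at mission control.
Leg 2: γ = 3.20; Δt_2 = 3.200 × 13.3 = 42.56 years.
Leg 3: 38.9 years is already measured at mission control.
Total: 14.00 + 42.56 + 38.90 years.

Δt = 95.5 years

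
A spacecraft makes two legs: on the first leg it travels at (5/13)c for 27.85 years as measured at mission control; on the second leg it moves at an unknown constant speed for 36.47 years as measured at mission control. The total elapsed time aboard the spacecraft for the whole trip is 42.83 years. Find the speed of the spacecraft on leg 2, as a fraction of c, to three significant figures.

β = 0.883

Leg 1: γ = 1/√(1 − (5/13)²) = 13/12 ≈ 1.083; τ_1 = 27.85/1.083 = 25.71 years.
Leg 2: speed unknown; τ_2 = 36.47/γ_2.
Total proper time: 25.71 + τ_2 = 42.83, so τ_2 = 42.83 − 25.71 = 17.12 years.
γ_2 = 36.47/17.12 = 2.130; β = √(1 − 1/γ²) = √0.7796.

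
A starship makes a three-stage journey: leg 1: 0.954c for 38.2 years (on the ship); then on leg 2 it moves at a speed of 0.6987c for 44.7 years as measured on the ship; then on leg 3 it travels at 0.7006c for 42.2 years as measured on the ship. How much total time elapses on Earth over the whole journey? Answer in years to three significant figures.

Δt = 249 years

Leg 1: γ = 1/√(1 − 0.954²) = 1/√0.08988 = 3.335; Δt_1 = 3.335 × 38.2 = 127.4 years.
Leg 2: γ = 1/√(1 − 0.6987²) = 1/√0.5118 = 1.398; Δt_2 = 1.398 × 44.7 = 62.48 years.
Leg 3: γ = 1/√(1 − 0.7006²) = 1/√0.5092 = 1.401; Δt_3 = 1.401 × 42.2 = 59.14 years.
Total: 127.4 + 62.48 + 59.14 years.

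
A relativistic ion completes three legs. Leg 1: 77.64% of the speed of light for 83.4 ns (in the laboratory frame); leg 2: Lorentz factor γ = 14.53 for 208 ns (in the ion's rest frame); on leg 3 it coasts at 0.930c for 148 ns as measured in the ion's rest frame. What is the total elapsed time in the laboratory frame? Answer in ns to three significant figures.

Leg 1: 83.4 ns is already measured in the laboratory frame.
Leg 2: γ = 14.53; Δt_2 = 14.53 × 208 = 3022 ns.
Leg 3: γ = 1/√(1 − 0.930²) = 1/√0.1351 = 2.721; Δt_3 = 2.721 × 148 = 402.7 ns.
Total: 83.40 + 3022 + 402.7 ns.

Δt = 3510 ns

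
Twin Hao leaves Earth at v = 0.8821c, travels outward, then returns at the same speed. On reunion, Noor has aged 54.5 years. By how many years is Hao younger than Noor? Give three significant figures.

γ = 1/√(1 − 0.8821²) = 1/√0.2219 = 2.123
Hao's elapsed proper time: τ = 54.5/2.123 = 25.67 years.
Age gap = Δt − τ = 54.5 − 25.67 years.

Δt − τ = 28.8 years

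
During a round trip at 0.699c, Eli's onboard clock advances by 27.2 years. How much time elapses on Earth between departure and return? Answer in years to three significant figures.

Δt = 38.0 years

γ = 1/√(1 − 0.699²) = 1/√0.5114 = 1.398
Earth-frame duration is the dilated interval: Δt = γτ = 1.398 × 27.2 years.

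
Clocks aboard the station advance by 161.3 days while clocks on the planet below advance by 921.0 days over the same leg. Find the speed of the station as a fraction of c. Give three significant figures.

The proper time is measured aboard the station (both events occur at the station's location); Δt is measured on the planet below. γ = Δt/τ = 921.0/161.3 = 5.710.
β = √(1 − 1/γ²) = √(1 − 0.03067) = √0.9693

β = 0.985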